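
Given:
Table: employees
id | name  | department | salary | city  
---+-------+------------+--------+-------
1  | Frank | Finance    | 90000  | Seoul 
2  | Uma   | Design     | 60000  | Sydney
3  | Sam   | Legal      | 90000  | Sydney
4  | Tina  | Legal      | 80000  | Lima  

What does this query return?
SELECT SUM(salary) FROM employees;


SUM(salary) = 90000 + 60000 + 90000 + 80000 = 320000

320000


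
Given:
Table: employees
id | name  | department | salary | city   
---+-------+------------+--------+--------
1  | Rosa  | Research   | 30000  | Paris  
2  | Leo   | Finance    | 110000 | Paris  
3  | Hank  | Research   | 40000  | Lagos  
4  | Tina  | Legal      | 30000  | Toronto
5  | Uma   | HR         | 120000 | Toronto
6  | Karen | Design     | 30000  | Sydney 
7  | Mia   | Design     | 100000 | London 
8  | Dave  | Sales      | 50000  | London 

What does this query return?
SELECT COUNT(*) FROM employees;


COUNT(*) counts all rows

8


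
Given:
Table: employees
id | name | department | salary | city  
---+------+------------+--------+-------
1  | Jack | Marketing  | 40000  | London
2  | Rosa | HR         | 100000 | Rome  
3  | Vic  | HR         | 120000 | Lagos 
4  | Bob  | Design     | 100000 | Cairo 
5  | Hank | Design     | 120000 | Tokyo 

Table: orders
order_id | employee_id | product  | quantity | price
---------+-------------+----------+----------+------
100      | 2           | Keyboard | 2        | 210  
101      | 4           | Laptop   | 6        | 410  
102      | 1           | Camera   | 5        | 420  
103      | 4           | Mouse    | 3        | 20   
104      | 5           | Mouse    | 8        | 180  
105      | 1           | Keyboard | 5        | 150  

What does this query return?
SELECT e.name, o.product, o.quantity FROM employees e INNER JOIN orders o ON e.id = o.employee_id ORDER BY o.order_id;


Joining employees.id = orders.employee_id:
  employee Rosa (id=2) -> order Keyboard
  employee Bob (id=4) -> order Laptop
  employee Jack (id=1) -> order Camera
  employee Bob (id=4) -> order Mouse
  employee Hank (id=5) -> order Mouse
  employee Jack (id=1) -> order Keyboard


6 rows:
Rosa, Keyboard, 2
Bob, Laptop, 6
Jack, Camera, 5
Bob, Mouse, 3
Hank, Mouse, 8
Jack, Keyboard, 5


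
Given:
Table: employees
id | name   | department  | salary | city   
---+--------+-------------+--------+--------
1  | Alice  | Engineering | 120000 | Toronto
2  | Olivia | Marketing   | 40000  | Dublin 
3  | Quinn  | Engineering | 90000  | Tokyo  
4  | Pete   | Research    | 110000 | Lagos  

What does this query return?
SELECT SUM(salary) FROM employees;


SUM(salary) = 120000 + 40000 + 90000 + 110000 = 360000

360000


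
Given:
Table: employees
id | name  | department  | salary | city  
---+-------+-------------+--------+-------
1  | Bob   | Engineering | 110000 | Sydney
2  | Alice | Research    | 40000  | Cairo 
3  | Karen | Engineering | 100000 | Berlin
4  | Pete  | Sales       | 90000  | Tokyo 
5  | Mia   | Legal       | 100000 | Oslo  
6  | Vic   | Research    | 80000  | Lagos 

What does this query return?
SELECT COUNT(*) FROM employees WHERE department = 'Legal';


Counting rows where department = 'Legal'
  Mia -> MATCH


1


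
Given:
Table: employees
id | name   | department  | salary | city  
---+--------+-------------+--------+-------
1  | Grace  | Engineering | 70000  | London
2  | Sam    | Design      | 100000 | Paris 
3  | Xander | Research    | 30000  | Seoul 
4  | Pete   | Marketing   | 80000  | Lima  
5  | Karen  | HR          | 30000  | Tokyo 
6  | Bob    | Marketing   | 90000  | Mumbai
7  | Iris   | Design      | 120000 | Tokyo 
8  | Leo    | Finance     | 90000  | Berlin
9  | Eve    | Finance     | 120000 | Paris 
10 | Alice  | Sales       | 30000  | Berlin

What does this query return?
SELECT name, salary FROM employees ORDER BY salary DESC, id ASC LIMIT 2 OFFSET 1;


Sort by salary DESC (id ASC tiebreak), then skip 1 and take 2
Rows 2 through 3

2 rows:
Eve, 120000
Sam, 100000


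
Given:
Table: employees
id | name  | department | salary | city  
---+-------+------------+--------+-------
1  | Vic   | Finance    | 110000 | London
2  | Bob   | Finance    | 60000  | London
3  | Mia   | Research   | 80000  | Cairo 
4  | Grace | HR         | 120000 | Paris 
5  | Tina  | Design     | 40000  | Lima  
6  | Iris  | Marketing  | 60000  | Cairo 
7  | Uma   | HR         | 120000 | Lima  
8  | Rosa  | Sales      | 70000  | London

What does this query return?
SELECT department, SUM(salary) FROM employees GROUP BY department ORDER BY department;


Summing salary within each department:
  Design: 40000 = 40000
  Finance: 110000 + 60000 = 170000
  HR: 120000 + 120000 = 240000
  Marketing: 60000 = 60000
  Research: 80000 = 80000
  Sales: 70000 = 70000


6 groups:
Design, 40000
Finance, 170000
HR, 240000
Marketing, 60000
Research, 80000
Sales, 70000


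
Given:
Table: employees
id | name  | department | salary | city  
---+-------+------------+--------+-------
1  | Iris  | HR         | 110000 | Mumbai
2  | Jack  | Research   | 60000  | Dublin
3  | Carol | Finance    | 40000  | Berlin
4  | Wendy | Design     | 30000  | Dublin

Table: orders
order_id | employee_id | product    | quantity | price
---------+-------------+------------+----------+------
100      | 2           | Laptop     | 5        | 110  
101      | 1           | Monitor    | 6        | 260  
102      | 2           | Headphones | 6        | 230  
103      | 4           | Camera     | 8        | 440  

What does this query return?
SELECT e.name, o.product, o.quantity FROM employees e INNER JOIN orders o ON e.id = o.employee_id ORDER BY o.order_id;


Joining employees.id = orders.employee_id:
  employee Jack (id=2) -> order Laptop
  employee Iris (id=1) -> order Monitor
  employee Jack (id=2) -> order Headphones
  employee Wendy (id=4) -> order Camera


4 rows:
Jack, Laptop, 5
Iris, Monitor, 6
Jack, Headphones, 6
Wendy, Camera, 8


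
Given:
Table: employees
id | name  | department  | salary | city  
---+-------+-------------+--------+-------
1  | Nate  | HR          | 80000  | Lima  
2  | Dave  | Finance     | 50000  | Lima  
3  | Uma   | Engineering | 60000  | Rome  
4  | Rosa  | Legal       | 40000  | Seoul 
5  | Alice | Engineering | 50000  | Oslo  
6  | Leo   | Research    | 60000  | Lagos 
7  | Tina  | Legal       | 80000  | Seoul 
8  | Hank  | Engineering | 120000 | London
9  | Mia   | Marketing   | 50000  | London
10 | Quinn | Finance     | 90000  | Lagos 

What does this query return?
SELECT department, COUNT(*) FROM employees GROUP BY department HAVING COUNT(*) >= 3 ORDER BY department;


Groups with count >= 3:
  Engineering: 3 -> PASS
  Finance: 2 -> filtered out
  HR: 1 -> filtered out
  Legal: 2 -> filtered out
  Marketing: 1 -> filtered out
  Research: 1 -> filtered out


1 groups:
Engineering, 3


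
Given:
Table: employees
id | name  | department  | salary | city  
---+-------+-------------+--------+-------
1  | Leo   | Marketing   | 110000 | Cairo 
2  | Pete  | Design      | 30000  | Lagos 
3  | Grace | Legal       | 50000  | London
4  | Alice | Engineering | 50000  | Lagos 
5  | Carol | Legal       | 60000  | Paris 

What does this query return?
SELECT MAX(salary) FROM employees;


Salaries: 110000, 30000, 50000, 50000, 60000
MAX = 110000

110000


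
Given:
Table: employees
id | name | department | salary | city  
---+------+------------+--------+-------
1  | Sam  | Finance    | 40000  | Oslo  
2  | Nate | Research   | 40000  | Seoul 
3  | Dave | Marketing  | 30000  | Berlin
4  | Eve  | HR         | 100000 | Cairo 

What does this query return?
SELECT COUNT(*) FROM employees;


COUNT(*) counts all rows

4


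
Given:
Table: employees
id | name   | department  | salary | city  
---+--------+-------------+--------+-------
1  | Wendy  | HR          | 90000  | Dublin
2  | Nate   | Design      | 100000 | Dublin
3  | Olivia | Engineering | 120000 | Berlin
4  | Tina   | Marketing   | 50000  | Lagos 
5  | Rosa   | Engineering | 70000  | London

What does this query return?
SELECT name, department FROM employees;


Projecting columns: name, department

5 rows:
Wendy, HR
Nate, Design
Olivia, Engineering
Tina, Marketing
Rosa, Engineering


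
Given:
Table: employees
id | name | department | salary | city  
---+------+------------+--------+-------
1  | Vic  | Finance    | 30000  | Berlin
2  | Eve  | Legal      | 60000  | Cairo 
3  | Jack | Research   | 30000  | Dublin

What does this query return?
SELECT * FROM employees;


SELECT * returns all 3 rows with all columns

3 rows:
1, Vic, Finance, 30000, Berlin
2, Eve, Legal, 60000, Cairo
3, Jack, Research, 30000, Dublin


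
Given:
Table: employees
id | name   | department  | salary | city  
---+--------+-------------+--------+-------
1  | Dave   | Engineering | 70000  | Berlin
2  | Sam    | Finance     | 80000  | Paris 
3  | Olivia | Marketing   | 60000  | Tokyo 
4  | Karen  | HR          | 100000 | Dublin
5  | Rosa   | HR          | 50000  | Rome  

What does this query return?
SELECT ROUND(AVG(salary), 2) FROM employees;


SUM(salary) = 360000
COUNT = 5
ROUND(AVG, 2) = ROUND(360000 / 5, 2) = 72000.0

72000.0


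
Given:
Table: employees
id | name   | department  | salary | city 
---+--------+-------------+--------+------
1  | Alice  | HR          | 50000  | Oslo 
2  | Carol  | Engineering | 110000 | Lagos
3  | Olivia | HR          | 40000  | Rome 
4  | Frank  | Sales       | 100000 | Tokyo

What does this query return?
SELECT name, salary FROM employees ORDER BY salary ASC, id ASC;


Sorting by salary ASC, then id ASC for ties

4 rows:
Olivia, 40000
Alice, 50000
Frank, 100000
Carol, 110000


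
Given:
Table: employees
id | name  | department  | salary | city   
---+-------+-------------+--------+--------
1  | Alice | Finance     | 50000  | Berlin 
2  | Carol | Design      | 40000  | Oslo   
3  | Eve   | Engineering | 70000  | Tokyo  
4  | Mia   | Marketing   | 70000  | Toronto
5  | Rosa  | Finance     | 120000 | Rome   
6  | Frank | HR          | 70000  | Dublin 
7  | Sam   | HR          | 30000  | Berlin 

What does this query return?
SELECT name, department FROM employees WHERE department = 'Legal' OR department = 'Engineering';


Filtering: department = 'Legal' OR 'Engineering'
Matching: 1 rows

1 rows:
Eve, Engineering


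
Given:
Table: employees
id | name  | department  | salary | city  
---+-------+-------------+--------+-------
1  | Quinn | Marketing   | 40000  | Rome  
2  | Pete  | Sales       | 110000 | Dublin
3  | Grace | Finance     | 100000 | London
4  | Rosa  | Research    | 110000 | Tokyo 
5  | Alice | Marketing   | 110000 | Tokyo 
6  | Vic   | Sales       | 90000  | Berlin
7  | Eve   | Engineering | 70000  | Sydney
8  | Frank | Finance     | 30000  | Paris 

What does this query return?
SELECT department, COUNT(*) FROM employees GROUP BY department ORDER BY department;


Assigning each row to its department group:
  Quinn -> Marketing
  Pete -> Sales
  Grace -> Finance
  Rosa -> Research
  Alice -> Marketing
  Vic -> Sales
  Eve -> Engineering
  Frank -> Finance


5 groups:
Engineering, 1
Finance, 2
Marketing, 2
Research, 1
Sales, 2


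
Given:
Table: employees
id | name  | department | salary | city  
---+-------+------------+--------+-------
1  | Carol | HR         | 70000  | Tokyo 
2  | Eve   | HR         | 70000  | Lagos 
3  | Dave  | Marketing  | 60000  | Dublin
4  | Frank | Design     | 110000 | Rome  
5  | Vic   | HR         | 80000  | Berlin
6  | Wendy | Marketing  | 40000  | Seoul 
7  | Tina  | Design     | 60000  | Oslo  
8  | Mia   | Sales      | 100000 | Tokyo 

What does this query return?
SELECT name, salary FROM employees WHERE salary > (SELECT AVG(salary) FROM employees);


Subquery: AVG(salary) = 73750.0
Filtering: salary > 73750.0
  Frank (110000) -> MATCH
  Vic (80000) -> MATCH
  Mia (100000) -> MATCH


3 rows:
Frank, 110000
Vic, 80000
Mia, 100000


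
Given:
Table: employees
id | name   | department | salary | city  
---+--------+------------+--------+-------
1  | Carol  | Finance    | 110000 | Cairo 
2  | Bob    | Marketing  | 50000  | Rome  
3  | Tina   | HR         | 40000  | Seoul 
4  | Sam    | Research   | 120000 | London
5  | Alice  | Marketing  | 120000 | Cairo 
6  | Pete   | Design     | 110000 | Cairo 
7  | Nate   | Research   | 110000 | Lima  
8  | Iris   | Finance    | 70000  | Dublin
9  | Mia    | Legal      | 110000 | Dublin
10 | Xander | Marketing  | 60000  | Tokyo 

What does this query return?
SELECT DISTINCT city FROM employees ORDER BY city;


All 'city' values (row order): Cairo, Rome, Seoul, London, Cairo, Cairo, Lima, Dublin, Dublin, Tokyo
Removing duplicates leaves 7 unique value(s).

7 values:
Cairo
Dublin
Lima
London
Rome
Seoul
Tokyo


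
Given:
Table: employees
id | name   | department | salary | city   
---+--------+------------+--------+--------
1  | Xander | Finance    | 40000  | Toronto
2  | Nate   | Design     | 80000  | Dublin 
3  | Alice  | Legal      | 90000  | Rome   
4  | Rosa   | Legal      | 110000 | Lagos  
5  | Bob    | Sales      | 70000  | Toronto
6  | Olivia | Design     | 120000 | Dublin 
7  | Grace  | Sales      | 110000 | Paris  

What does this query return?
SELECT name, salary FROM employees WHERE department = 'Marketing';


Filtering: department = 'Marketing'
Matching rows: 0

Empty result set (0 rows)


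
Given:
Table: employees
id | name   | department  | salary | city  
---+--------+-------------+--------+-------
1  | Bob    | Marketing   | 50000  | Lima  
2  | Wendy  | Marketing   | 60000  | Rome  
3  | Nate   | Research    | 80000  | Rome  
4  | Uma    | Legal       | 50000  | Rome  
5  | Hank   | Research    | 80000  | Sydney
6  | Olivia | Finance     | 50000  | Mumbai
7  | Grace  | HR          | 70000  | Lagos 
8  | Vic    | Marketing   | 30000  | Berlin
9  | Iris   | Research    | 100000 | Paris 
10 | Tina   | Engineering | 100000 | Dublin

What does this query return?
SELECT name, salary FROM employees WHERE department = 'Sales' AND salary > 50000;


Filtering: department = 'Sales' AND salary > 50000
Matching: 0 rows

Empty result set (0 rows)


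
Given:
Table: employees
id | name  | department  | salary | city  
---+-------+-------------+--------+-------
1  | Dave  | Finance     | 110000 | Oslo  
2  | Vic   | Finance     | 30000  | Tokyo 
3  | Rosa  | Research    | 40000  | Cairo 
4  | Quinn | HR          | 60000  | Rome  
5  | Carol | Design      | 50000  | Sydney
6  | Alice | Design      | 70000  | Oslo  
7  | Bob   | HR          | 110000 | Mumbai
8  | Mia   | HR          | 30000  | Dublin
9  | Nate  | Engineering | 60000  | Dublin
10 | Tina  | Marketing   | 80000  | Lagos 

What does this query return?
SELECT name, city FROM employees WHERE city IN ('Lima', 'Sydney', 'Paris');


Filtering: city IN ('Lima', 'Sydney', 'Paris')
Matching: 1 rows

1 rows:
Carol, Sydney


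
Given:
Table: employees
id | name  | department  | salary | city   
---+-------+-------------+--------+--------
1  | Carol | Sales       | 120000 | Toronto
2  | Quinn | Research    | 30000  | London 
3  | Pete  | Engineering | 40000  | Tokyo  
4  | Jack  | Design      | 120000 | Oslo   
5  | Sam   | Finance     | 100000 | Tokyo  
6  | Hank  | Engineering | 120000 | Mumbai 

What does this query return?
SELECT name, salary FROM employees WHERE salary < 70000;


Filtering: salary < 70000
Matching: 2 rows

2 rows:
Quinn, 30000
Pete, 40000


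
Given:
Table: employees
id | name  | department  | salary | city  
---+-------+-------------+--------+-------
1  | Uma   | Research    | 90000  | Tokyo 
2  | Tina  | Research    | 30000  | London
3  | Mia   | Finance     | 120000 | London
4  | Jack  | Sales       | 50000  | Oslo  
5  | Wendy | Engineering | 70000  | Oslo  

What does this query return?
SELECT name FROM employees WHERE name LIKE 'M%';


LIKE 'M%' matches names starting with 'M'
Matching: 1

1 rows:
Mia


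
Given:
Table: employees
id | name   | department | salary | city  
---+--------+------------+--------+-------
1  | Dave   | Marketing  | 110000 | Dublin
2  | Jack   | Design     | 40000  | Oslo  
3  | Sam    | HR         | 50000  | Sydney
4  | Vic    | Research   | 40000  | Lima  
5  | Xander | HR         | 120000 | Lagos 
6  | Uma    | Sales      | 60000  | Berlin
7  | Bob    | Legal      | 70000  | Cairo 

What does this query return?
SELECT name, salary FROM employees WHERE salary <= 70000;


Filtering: salary <= 70000
Matching: 5 rows

5 rows:
Jack, 40000
Sam, 50000
Vic, 40000
Uma, 60000
Bob, 70000


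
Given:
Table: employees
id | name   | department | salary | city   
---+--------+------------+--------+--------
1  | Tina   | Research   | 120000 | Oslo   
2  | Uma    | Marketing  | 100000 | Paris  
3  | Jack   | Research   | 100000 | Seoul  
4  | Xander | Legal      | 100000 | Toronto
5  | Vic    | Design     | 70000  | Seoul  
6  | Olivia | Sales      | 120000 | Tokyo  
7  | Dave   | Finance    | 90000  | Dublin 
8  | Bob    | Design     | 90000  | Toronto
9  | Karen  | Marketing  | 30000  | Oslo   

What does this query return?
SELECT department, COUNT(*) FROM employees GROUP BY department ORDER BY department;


Assigning each row to its department group:
  Tina -> Research
  Uma -> Marketing
  Jack -> Research
  Xander -> Legal
  Vic -> Design
  Olivia -> Sales
  Dave -> Finance
  Bob -> Design
  Karen -> Marketing


6 groups:
Design, 2
Finance, 1
Legal, 1
Marketing, 2
Research, 2
Sales, 1


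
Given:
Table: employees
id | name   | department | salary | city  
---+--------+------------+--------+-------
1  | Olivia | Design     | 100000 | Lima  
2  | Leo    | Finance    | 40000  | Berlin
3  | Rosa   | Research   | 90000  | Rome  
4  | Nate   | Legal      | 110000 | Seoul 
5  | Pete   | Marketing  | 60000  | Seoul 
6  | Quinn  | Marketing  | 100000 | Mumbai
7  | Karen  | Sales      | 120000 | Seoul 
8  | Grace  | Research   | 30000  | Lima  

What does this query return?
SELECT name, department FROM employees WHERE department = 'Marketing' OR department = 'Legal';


Filtering: department = 'Marketing' OR 'Legal'
Matching: 3 rows

3 rows:
Nate, Legal
Pete, Marketing
Quinn, Marketing


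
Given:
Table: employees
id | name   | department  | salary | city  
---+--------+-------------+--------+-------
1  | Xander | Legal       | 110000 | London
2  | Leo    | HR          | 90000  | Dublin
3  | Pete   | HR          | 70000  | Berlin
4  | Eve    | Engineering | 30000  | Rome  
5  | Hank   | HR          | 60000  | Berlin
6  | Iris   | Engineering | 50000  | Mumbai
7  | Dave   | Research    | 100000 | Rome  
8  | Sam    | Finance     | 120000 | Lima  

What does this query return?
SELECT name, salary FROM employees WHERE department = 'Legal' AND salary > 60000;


Filtering: department = 'Legal' AND salary > 60000
Matching: 1 rows

1 rows:
Xander, 110000


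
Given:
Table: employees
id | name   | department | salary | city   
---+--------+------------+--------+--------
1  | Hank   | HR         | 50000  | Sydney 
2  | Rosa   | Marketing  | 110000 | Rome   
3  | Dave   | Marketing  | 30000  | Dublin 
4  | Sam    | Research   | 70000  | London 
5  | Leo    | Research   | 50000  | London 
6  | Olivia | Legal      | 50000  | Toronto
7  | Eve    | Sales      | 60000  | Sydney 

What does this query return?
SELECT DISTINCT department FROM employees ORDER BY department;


All 'department' values (row order): HR, Marketing, Marketing, Research, Research, Legal, Sales
Removing duplicates leaves 5 unique value(s).

5 values:
HR
Legal
Marketing
Research
Sales


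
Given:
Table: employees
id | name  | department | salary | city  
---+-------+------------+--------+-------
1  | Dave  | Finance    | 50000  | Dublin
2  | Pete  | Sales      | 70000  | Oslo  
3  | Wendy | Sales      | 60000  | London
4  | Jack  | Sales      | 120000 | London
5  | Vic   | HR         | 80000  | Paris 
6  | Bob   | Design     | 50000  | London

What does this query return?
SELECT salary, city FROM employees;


Projecting columns: salary, city

6 rows:
50000, Dublin
70000, Oslo
60000, London
120000, London
80000, Paris
50000, London


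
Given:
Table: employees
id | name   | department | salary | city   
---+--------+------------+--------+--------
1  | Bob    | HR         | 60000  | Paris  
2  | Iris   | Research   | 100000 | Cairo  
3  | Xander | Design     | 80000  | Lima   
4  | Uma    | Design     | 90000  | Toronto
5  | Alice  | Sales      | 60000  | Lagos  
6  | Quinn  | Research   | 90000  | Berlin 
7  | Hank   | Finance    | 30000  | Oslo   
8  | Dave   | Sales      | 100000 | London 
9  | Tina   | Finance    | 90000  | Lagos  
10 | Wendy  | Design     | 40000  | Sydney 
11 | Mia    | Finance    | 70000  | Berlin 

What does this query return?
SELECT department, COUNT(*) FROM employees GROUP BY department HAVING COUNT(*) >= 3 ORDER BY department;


Groups with count >= 3:
  Design: 3 -> PASS
  Finance: 3 -> PASS
  HR: 1 -> filtered out
  Research: 2 -> filtered out
  Sales: 2 -> filtered out


2 groups:
Design, 3
Finance, 3


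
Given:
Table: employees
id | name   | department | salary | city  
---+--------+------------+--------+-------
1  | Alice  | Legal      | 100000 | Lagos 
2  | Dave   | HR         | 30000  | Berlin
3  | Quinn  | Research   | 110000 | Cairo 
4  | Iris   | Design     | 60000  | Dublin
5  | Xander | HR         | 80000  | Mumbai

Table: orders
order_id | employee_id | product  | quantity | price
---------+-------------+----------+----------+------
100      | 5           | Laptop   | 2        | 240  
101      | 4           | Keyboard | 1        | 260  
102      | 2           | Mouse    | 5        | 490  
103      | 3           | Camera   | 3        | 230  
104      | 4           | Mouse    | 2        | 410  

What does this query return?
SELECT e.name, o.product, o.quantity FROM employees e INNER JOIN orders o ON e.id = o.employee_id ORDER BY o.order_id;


Joining employees.id = orders.employee_id:
  employee Xander (id=5) -> order Laptop
  employee Iris (id=4) -> order Keyboard
  employee Dave (id=2) -> order Mouse
  employee Quinn (id=3) -> order Camera
  employee Iris (id=4) -> order Mouse


5 rows:
Xander, Laptop, 2
Iris, Keyboard, 1
Dave, Mouse, 5
Quinn, Camera, 3
Iris, Mouse, 2


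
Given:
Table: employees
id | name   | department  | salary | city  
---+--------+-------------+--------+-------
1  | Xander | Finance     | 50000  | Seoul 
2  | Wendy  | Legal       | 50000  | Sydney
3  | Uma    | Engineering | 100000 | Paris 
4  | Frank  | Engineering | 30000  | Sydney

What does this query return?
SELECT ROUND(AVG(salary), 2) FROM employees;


SUM(salary) = 230000
COUNT = 4
ROUND(AVG, 2) = ROUND(230000 / 4, 2) = 57500.0

57500.0


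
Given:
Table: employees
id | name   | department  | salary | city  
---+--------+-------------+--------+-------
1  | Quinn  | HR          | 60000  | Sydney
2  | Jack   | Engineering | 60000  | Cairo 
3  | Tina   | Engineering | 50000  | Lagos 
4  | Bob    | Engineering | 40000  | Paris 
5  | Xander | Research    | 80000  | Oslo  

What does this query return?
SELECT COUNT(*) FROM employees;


COUNT(*) counts all rows

5


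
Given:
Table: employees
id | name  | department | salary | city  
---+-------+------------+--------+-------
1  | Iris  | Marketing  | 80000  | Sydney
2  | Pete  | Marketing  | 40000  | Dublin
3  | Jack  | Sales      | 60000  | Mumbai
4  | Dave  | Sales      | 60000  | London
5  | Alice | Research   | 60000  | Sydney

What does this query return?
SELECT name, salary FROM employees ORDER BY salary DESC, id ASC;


Sorting by salary DESC, then id ASC for ties

5 rows:
Iris, 80000
Jack, 60000
Dave, 60000
Alice, 60000
Pete, 40000


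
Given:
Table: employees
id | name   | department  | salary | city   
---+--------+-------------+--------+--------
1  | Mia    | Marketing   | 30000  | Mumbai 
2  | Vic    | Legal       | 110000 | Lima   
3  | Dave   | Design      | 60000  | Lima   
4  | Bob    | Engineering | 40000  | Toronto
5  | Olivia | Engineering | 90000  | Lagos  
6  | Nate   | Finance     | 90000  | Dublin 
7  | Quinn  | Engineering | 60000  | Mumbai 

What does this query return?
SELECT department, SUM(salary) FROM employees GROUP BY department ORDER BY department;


Summing salary within each department:
  Design: 60000 = 60000
  Engineering: 40000 + 90000 + 60000 = 190000
  Finance: 90000 = 90000
  Legal: 110000 = 110000
  Marketing: 30000 = 30000


5 groups:
Design, 60000
Engineering, 190000
Finance, 90000
Legal, 110000
Marketing, 30000


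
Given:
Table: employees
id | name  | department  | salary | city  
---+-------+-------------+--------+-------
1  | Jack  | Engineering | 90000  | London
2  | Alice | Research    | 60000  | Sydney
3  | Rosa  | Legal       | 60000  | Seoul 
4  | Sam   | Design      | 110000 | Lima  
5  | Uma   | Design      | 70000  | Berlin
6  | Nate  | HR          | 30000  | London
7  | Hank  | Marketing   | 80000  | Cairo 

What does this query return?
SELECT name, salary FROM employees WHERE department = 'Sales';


Filtering: department = 'Sales'
Matching rows: 0

Empty result set (0 rows)


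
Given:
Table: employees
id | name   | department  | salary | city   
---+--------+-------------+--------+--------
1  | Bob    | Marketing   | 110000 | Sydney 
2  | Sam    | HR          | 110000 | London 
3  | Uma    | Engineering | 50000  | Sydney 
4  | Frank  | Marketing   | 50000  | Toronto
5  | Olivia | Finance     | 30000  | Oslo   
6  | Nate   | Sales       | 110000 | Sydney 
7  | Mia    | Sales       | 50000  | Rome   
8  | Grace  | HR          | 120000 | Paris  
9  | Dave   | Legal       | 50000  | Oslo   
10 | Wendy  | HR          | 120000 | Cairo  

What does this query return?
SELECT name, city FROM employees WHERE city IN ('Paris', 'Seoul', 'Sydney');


Filtering: city IN ('Paris', 'Seoul', 'Sydney')
Matching: 4 rows

4 rows:
Bob, Sydney
Uma, Sydney
Nate, Sydney
Grace, Paris


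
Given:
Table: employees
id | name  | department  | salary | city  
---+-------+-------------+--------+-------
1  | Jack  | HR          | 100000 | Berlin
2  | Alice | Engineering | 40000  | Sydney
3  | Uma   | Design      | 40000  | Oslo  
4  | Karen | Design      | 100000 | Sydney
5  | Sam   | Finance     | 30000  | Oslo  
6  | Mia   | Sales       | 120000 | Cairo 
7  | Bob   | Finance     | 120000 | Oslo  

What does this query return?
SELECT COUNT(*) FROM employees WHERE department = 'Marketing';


Counting rows where department = 'Marketing'


0


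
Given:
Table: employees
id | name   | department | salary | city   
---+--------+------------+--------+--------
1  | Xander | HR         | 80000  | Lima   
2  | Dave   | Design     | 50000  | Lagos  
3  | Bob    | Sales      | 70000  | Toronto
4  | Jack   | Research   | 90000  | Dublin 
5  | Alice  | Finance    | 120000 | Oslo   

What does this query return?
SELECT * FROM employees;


SELECT * returns all 5 rows with all columns

5 rows:
1, Xander, HR, 80000, Lima
2, Dave, Design, 50000, Lagos
3, Bob, Sales, 70000, Toronto
4, Jack, Research, 90000, Dublin
5, Alice, Finance, 120000, Oslo


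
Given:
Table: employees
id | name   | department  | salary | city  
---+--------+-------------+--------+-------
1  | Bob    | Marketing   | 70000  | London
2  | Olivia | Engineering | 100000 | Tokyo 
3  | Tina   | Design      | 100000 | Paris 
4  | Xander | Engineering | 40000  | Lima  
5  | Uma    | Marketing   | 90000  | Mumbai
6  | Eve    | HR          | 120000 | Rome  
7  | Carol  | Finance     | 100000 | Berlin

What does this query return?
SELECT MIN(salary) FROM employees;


Salaries: 70000, 100000, 100000, 40000, 90000, 120000, 100000
MIN = 40000

40000


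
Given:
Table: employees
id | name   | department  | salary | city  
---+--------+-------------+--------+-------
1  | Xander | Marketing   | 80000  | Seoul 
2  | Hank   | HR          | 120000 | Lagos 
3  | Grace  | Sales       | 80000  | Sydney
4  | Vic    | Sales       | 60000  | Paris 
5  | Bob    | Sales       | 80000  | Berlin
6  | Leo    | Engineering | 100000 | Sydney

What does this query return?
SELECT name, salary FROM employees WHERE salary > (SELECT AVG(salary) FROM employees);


Subquery: AVG(salary) = 86666.67
Filtering: salary > 86666.67
  Hank (120000) -> MATCH
  Leo (100000) -> MATCH


2 rows:
Hank, 120000
Leo, 100000


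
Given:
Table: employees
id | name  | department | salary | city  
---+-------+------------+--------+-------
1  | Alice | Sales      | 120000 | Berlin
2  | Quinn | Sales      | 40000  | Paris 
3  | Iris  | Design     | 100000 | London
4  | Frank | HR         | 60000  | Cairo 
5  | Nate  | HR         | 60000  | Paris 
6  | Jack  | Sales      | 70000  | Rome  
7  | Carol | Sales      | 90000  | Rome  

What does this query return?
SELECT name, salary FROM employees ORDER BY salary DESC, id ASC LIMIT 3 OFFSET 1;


Sort by salary DESC (id ASC tiebreak), then skip 1 and take 3
Rows 2 through 4

3 rows:
Iris, 100000
Carol, 90000
Jack, 70000


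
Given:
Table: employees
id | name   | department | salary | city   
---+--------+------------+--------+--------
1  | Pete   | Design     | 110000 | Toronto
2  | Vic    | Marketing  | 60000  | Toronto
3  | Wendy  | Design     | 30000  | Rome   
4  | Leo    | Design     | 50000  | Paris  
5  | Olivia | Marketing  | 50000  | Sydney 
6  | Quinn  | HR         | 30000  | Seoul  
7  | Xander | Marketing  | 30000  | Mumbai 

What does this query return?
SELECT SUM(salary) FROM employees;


SUM(salary) = 110000 + 60000 + 30000 + 50000 + 50000 + 30000 + 30000 = 360000

360000


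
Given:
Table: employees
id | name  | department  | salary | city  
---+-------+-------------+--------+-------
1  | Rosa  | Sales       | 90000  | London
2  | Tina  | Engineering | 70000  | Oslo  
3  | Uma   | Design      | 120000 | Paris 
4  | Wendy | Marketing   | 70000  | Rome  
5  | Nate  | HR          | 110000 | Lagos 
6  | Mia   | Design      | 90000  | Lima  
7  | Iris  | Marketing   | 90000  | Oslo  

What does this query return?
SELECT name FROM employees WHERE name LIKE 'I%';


LIKE 'I%' matches names starting with 'I'
Matching: 1

1 rows:
Iris


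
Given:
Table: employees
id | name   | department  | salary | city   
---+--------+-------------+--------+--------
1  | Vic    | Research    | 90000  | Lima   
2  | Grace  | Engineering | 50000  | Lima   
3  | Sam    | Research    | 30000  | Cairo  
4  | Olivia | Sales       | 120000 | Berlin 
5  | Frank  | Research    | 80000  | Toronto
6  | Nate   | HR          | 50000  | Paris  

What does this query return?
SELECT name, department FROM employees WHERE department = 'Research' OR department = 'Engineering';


Filtering: department = 'Research' OR 'Engineering'
Matching: 4 rows

4 rows:
Vic, Research
Grace, Engineering
Sam, Research
Frank, Research


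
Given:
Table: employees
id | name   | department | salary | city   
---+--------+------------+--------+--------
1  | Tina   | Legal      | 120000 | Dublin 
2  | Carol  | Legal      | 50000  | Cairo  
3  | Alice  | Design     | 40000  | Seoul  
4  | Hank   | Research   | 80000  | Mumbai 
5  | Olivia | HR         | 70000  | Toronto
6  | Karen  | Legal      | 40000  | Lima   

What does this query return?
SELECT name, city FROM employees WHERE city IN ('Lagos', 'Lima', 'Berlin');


Filtering: city IN ('Lagos', 'Lima', 'Berlin')
Matching: 1 rows

1 rows:
Karen, Lima


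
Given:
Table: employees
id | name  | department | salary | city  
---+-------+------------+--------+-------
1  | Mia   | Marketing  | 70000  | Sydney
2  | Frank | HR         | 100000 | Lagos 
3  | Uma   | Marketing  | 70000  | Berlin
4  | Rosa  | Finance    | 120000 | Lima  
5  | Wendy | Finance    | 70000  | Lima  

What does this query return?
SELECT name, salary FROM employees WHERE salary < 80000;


Filtering: salary < 80000
Matching: 3 rows

3 rows:
Mia, 70000
Uma, 70000
Wendy, 70000


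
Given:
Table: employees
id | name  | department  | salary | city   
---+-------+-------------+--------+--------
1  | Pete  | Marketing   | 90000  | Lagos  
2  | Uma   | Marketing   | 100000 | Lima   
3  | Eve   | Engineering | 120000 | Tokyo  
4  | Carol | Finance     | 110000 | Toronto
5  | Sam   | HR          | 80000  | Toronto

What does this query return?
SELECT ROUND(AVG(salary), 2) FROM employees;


SUM(salary) = 500000
COUNT = 5
ROUND(AVG, 2) = ROUND(500000 / 5, 2) = 100000.0

100000.0


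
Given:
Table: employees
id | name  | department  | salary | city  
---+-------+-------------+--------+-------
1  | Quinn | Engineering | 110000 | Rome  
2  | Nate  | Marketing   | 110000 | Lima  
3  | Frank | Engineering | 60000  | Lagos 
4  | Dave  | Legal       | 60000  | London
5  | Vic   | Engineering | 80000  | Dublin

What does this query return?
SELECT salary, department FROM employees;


Projecting columns: salary, department

5 rows:
110000, Engineering
110000, Marketing
60000, Engineering
60000, Legal
80000, Engineering


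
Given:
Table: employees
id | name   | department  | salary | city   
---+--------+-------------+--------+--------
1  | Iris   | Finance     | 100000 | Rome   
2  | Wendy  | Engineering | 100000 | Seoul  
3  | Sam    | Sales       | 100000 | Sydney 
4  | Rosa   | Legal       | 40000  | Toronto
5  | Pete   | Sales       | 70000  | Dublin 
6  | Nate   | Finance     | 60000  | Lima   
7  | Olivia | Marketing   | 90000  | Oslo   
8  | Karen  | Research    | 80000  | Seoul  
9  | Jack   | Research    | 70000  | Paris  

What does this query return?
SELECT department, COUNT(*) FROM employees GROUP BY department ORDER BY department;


Assigning each row to its department group:
  Iris -> Finance
  Wendy -> Engineering
  Sam -> Sales
  Rosa -> Legal
  Pete -> Sales
  Nate -> Finance
  Olivia -> Marketing
  Karen -> Research
  Jack -> Research


6 groups:
Engineering, 1
Finance, 2
Legal, 1
Marketing, 1
Research, 2
Sales, 2


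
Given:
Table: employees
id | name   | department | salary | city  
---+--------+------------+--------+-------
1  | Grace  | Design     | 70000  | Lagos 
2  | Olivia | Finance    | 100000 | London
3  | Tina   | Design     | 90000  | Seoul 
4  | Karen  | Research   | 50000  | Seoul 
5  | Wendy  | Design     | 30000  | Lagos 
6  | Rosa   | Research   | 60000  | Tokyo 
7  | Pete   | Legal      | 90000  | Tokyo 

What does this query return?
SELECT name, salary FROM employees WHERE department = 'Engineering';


Filtering: department = 'Engineering'
Matching rows: 0

Empty result set (0 rows)


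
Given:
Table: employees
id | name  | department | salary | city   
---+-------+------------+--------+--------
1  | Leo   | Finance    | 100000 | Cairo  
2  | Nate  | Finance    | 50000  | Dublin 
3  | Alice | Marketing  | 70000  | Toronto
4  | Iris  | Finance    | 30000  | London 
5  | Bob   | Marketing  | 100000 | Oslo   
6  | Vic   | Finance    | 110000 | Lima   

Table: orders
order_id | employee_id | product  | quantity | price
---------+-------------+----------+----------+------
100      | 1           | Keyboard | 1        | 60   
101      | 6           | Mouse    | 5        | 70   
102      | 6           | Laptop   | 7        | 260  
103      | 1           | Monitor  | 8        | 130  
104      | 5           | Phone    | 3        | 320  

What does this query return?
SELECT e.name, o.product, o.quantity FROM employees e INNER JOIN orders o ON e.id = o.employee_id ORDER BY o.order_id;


Joining employees.id = orders.employee_id:
  employee Leo (id=1) -> order Keyboard
  employee Vic (id=6) -> order Mouse
  employee Vic (id=6) -> order Laptop
  employee Leo (id=1) -> order Monitor
  employee Bob (id=5) -> order Phone


5 rows:
Leo, Keyboard, 1
Vic, Mouse, 5
Vic, Laptop, 7
Leo, Monitor, 8
Bob, Phone, 3


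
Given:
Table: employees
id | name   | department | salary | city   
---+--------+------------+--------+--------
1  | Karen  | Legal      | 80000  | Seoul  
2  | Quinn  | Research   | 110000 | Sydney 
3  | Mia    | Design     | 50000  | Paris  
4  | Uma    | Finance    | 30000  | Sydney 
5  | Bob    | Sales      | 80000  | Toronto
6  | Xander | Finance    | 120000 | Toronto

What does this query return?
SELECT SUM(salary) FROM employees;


SUM(salary) = 80000 + 110000 + 50000 + 30000 + 80000 + 120000 = 470000

470000


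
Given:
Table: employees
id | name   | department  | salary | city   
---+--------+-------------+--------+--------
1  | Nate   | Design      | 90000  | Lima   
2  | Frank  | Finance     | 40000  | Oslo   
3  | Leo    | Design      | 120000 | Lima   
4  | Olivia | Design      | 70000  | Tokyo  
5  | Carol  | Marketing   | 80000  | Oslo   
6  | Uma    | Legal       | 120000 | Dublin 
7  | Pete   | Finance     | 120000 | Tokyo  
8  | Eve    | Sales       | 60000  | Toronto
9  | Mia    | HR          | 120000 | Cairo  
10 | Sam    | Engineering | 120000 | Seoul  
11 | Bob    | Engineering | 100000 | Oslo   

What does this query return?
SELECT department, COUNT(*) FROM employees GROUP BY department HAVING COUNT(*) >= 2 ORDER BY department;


Groups with count >= 2:
  Design: 3 -> PASS
  Engineering: 2 -> PASS
  Finance: 2 -> PASS
  HR: 1 -> filtered out
  Legal: 1 -> filtered out
  Marketing: 1 -> filtered out
  Sales: 1 -> filtered out


3 groups:
Design, 3
Engineering, 2
Finance, 2


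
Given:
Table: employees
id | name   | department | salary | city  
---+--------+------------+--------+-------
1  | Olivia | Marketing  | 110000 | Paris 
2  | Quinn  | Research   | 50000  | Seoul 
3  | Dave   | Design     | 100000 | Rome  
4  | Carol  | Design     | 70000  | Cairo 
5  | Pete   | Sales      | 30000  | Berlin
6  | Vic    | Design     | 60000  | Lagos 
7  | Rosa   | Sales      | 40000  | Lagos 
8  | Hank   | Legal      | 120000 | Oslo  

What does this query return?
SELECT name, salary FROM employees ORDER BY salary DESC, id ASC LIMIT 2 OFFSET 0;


Sort by salary DESC (id ASC tiebreak), then skip 0 and take 2
Rows 1 through 2

2 rows:
Hank, 120000
Olivia, 110000


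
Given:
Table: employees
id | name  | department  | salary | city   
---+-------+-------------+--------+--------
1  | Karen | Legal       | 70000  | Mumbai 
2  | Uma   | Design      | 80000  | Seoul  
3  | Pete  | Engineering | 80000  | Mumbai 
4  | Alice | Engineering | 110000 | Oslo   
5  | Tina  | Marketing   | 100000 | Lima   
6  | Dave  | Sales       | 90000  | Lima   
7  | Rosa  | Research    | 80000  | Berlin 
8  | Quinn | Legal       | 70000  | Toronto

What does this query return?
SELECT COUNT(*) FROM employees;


COUNT(*) counts all rows

8


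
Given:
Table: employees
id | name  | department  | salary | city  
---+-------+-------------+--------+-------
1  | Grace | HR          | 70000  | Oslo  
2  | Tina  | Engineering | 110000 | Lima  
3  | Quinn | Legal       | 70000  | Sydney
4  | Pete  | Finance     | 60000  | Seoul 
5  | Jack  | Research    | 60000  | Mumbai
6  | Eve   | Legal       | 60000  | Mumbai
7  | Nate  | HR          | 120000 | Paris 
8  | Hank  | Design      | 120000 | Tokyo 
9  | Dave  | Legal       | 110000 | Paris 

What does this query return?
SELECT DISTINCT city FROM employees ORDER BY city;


All 'city' values (row order): Oslo, Lima, Sydney, Seoul, Mumbai, Mumbai, Paris, Tokyo, Paris
Removing duplicates leaves 7 unique value(s).

7 values:
Lima
Mumbai
Oslo
Paris
Seoul
Sydney
Tokyo


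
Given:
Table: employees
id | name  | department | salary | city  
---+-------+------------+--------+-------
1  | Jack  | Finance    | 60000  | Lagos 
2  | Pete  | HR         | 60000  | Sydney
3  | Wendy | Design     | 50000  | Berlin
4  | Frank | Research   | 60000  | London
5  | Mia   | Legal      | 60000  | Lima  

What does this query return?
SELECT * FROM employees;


SELECT * returns all 5 rows with all columns

5 rows:
1, Jack, Finance, 60000, Lagos
2, Pete, HR, 60000, Sydney
3, Wendy, Design, 50000, Berlin
4, Frank, Research, 60000, London
5, Mia, Legal, 60000, Lima


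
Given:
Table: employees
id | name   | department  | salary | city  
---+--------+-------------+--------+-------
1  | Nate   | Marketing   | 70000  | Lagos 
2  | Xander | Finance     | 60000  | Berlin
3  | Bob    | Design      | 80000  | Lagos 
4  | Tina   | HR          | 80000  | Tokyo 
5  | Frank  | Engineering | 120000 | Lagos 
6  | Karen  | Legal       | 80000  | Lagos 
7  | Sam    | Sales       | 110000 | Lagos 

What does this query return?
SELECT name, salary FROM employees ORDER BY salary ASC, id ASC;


Sorting by salary ASC, then id ASC for ties

7 rows:
Xander, 60000
Nate, 70000
Bob, 80000
Tina, 80000
Karen, 80000
Sam, 110000
Frank, 120000
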